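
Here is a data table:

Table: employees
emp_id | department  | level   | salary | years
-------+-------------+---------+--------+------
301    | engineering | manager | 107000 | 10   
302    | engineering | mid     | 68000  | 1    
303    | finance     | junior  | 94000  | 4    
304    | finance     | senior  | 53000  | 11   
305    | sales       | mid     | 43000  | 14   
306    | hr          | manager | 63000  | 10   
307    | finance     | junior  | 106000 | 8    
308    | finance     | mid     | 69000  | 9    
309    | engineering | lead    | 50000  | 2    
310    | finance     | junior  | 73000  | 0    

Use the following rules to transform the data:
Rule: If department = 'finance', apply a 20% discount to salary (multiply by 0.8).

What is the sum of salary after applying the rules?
647000.0

Step 1: Records with department = 'finance' have total salary = 395000
Step 2: Apply multiplier: 395000 × 0.8 = 316000.0
Step 3: Other records total: 331000
Step 4: Final sum = 316000.0 + 331000 = 647000.0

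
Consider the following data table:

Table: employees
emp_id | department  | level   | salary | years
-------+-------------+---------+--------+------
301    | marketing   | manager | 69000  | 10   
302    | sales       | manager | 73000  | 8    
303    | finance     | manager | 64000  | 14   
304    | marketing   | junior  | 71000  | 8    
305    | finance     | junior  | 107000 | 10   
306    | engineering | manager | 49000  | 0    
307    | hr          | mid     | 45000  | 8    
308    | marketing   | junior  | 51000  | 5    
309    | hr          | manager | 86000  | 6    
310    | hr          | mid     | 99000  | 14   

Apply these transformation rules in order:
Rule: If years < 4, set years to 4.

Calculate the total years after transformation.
87

Step 1: 1 records have years < 4
Step 2: These records originally summed to 0
Step 3: After setting to minimum: 1 × 4 = 4
Step 4: Unaffected records sum: 83
Step 5: Final sum = 4 + 83 = 87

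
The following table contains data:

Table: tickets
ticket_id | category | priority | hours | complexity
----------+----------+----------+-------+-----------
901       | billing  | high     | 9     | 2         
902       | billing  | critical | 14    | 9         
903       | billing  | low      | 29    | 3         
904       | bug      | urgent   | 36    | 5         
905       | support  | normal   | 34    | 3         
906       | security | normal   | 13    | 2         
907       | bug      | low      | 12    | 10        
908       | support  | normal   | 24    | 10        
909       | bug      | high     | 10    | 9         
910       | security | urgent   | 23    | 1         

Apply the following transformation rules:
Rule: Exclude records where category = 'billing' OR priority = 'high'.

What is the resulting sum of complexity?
31

Step 1: Find records where category = 'billing' OR priority = 'high'
Step 2: 4 records match, summing to 23
Step 3: Original sum: 54
Step 4: Remaining sum = 54 - 23 = 31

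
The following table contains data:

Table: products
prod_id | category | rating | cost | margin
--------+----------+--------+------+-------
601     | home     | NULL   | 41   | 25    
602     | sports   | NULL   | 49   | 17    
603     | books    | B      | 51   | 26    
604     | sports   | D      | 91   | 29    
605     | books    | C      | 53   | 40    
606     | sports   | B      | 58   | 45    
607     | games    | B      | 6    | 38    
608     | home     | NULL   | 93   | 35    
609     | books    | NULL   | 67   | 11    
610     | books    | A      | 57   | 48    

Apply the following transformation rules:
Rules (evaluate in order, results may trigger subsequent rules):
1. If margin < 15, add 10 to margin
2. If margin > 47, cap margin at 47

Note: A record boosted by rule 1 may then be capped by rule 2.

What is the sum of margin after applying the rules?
323

Step 1: Apply rule 1 to records with margin < 15
  - 1 records get bonus of 10
  - Of these, 0 records then exceed 47 and get capped
Step 2: Apply rule 2 to records with margin > 47
  - 1 records (original) are capped
Step 3: Calculate final sum = 323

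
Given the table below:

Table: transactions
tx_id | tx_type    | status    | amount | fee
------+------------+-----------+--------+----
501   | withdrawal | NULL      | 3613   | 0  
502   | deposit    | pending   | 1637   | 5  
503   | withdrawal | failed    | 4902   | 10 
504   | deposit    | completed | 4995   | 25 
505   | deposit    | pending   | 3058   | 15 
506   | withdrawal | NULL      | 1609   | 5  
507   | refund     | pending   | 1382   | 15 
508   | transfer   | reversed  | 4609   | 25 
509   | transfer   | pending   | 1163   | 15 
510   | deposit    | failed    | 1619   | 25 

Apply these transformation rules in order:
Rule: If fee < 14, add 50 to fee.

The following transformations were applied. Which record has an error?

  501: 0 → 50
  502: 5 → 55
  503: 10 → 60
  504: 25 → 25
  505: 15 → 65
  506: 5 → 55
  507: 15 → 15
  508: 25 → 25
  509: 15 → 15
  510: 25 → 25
Record 505 has an error. The correct transformed value should be 15, not 65.

Step 1: Check each record against the rule
Step 2: Record 505 has fee = 15
Step 3: Since 15 >= 14, the bonus should not have been applied
Step 4: Correct value = 15, but claimed value = 65
Conclusion: Record 505 has the error.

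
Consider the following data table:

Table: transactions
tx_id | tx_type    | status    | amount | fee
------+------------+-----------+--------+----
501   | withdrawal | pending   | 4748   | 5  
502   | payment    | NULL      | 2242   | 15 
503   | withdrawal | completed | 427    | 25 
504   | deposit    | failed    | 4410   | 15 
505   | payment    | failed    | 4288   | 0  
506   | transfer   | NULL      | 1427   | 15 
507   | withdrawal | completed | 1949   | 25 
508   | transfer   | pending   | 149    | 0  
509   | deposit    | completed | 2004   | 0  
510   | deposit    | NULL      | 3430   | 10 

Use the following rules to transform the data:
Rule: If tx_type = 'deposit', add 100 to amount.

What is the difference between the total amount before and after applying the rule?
300

Step 1: Original sum of amount = 25074
Step 2: 3 records have tx_type = 'deposit'
Step 3: Each affected record changes by 100
Step 4: Total change = 3 × 100 = 300
Step 5: New sum = 25074 + 300 = 25374
Step 6: Difference = |25374 - 25074| = 300
        (Sum increased by 300)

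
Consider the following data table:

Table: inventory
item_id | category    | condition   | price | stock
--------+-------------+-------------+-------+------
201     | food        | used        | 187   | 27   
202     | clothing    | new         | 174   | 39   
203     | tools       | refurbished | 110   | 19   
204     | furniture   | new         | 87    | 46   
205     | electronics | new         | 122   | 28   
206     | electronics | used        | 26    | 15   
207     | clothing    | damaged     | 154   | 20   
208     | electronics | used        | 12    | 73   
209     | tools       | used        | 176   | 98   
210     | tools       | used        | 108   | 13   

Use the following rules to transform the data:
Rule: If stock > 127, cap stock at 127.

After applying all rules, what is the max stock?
98

Step 1: Original maximum stock = 98
Step 2: Check cap of 127 against maximum
Step 3: No records exceed the cap (max 98 <= cap 127), so no capping applies
Step 4: Maximum after transformation = 98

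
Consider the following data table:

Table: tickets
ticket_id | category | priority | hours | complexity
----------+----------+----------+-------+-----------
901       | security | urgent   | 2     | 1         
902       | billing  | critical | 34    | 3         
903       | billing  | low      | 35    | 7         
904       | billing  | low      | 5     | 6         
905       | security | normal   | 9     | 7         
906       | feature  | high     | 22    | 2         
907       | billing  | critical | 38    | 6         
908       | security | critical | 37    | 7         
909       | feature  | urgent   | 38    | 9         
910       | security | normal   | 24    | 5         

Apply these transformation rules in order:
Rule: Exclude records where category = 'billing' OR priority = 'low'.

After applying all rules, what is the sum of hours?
132

Step 1: Find records where category = 'billing' OR priority = 'low'
Step 2: 4 records match, summing to 112
Step 3: Original sum: 244
Step 4: Remaining sum = 244 - 112 = 132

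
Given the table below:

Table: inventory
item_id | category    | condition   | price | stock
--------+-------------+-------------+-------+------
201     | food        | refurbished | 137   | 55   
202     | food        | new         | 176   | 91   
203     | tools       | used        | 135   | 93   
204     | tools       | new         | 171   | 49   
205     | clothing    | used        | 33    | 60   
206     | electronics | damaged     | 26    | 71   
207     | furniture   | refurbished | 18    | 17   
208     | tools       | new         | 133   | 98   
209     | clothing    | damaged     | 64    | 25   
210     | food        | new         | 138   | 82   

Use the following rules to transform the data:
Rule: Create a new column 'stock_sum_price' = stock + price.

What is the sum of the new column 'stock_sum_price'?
1672

Step 1: For each record, compute stock + price
Example calculations:
  55 + 137 = 192
  91 + 176 = 267
  93 + 135 = 228
  ...
Step 2: Sum all derived values
Step 3: Total = 1672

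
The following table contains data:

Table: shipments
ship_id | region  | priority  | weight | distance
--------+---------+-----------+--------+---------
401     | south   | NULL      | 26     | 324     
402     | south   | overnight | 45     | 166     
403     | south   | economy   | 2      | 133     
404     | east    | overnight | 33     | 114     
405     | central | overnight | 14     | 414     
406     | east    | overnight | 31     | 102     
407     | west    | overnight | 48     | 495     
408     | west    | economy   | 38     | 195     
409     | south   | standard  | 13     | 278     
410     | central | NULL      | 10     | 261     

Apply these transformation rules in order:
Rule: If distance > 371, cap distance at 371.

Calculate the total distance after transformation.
2315

Step 1: 2 records have distance > 371
Step 2: These records originally summed to 909
Step 3: After capping: 2 × 371 = 742
Step 4: Unaffected records sum: 1573
Step 5: Final sum = 742 + 1573 = 2315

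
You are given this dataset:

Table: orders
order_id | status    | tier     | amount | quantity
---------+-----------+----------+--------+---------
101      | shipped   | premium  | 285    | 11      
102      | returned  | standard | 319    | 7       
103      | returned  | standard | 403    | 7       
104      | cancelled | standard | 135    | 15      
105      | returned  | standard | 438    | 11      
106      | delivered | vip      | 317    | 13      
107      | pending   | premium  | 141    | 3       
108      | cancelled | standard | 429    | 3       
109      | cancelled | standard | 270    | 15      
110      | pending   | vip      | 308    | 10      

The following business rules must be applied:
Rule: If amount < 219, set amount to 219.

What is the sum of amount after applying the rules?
3207

Step 1: 2 records have amount < 219
Step 2: These records originally summed to 276
Step 3: After setting to minimum: 2 × 219 = 438
Step 4: Unaffected records sum: 2769
Step 5: Final sum = 438 + 2769 = 3207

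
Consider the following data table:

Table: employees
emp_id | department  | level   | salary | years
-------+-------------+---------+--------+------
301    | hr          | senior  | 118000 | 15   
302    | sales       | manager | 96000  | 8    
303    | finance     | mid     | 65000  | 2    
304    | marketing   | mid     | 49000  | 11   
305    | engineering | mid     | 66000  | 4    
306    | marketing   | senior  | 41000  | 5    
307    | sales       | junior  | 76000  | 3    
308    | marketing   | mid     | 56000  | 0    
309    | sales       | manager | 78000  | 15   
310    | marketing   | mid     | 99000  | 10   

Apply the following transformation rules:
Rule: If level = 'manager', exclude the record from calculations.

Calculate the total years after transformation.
50

Step 1: Identify records where level = 'manager'
Step 2: The excluded records sum to 23
Step 3: Original total years = 73
Step 4: Remaining total = 73 - 23 = 50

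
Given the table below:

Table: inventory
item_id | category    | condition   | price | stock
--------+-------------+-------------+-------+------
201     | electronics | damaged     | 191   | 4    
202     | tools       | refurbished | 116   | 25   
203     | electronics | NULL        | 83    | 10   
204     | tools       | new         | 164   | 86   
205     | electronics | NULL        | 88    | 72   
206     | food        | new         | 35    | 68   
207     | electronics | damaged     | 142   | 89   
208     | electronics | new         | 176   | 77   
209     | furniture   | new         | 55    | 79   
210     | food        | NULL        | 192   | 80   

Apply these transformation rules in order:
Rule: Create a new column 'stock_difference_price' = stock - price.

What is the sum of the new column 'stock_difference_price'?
-652

Step 1: For each record, compute stock - price
Example calculations:
  4 - 191 = -187
  25 - 116 = -91
  10 - 83 = -73
  ...
Step 2: Sum all derived values
Step 3: Total = -652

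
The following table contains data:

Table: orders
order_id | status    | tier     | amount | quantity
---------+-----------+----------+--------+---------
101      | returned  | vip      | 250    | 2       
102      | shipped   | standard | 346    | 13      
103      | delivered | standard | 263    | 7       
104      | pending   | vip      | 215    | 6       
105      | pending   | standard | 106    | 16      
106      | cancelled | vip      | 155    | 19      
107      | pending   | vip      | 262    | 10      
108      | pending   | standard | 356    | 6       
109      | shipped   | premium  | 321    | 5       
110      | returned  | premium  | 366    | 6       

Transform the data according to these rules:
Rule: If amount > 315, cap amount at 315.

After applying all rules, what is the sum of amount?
2511

Step 1: 4 records have amount > 315
Step 2: These records originally summed to 1389
Step 3: After capping: 4 × 315 = 1260
Step 4: Unaffected records sum: 1251
Step 5: Final sum = 1260 + 1251 = 2511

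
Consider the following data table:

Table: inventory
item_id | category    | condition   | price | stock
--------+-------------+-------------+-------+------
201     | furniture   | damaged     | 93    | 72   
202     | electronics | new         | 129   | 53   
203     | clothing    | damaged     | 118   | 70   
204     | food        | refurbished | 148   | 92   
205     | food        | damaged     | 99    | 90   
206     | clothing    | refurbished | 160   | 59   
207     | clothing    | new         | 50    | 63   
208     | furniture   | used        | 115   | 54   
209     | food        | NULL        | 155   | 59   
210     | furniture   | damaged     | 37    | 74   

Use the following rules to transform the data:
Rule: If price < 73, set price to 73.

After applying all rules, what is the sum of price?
1163

Step 1: 2 records have price < 73
Step 2: These records originally summed to 87
Step 3: After setting to minimum: 2 × 73 = 146
Step 4: Unaffected records sum: 1017
Step 5: Final sum = 146 + 1017 = 1163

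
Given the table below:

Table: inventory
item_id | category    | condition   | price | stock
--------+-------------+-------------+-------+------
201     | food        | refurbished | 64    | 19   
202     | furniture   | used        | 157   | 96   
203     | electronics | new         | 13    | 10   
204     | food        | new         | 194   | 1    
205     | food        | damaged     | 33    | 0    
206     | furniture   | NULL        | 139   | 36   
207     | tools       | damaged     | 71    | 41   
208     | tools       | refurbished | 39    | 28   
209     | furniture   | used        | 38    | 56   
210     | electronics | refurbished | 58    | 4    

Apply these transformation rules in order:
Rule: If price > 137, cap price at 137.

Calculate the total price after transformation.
727

Step 1: 3 records have price > 137
Step 2: These records originally summed to 490
Step 3: After capping: 3 × 137 = 411
Step 4: Unaffected records sum: 316
Step 5: Final sum = 411 + 316 = 727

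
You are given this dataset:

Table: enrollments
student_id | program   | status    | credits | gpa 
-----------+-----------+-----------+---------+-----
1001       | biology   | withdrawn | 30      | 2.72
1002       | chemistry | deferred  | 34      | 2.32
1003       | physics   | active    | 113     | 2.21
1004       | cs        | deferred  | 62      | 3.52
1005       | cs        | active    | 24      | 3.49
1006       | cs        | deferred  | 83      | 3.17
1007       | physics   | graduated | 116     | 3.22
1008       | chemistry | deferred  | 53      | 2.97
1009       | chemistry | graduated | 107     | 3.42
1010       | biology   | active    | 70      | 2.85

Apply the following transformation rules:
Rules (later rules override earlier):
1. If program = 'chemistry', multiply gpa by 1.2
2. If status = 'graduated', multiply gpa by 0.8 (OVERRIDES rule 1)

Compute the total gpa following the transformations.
29.62

Step 1: Rule 2 takes priority for records with status = 'graduated'
  - 2 records: 6.64 × 0.8 = 5.31
Step 2: Rule 1 applies to remaining records with program = 'chemistry'
  - 2 records: 5.29 × 1.2 = 6.35
Step 3: Other records unchanged: 17.96
Step 4: Final sum = 5.31 + 6.35 + 17.96 = 29.62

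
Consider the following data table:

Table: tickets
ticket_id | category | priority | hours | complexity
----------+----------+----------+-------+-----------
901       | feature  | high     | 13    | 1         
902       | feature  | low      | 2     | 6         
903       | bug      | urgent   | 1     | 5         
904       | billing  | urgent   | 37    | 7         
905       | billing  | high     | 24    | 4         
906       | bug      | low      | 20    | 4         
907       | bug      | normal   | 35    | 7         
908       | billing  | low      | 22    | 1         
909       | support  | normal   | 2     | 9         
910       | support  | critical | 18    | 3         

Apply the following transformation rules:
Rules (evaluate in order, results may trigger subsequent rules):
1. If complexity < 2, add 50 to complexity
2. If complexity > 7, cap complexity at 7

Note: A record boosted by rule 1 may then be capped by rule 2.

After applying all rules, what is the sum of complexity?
57

Step 1: Apply rule 1 to records with complexity < 2
  - 2 records get bonus of 50
  - Of these, 2 records then exceed 7 and get capped
Step 2: Apply rule 2 to records with complexity > 7
  - 1 records (original) are capped
Step 3: Calculate final sum = 57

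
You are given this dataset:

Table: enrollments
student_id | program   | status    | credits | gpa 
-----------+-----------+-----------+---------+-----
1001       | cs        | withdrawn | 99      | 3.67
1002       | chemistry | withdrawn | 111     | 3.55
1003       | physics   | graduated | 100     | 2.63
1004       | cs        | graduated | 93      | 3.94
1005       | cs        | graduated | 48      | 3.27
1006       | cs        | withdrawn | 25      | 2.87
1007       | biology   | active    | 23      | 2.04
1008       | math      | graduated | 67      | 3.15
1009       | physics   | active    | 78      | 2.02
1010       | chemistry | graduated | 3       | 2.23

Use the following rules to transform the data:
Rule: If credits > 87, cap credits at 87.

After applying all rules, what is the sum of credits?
592

Step 1: 4 records have credits > 87
Step 2: These records originally summed to 403
Step 3: After capping: 4 × 87 = 348
Step 4: Unaffected records sum: 244
Step 5: Final sum = 348 + 244 = 592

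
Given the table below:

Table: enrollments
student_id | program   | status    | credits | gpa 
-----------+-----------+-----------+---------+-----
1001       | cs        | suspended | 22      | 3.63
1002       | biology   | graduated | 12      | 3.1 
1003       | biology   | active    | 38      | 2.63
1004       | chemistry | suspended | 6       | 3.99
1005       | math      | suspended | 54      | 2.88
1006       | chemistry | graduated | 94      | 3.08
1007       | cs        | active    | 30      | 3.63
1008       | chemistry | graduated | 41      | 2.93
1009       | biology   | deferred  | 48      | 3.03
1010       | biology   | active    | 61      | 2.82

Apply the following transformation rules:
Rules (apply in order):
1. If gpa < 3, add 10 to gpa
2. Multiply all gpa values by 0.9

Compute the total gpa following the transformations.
64.55

Step 1: Apply Rule 1 - Add 10 to records with gpa < 3
  - 4 records affected: 11.26 + (4 × 10) = 51.26
  - Unaffected records: 20.46
  - Sum after Rule 1: 71.72
Step 2: Apply Rule 2 - Multiply all by 0.9
  - 71.72 × 0.9 = 64.55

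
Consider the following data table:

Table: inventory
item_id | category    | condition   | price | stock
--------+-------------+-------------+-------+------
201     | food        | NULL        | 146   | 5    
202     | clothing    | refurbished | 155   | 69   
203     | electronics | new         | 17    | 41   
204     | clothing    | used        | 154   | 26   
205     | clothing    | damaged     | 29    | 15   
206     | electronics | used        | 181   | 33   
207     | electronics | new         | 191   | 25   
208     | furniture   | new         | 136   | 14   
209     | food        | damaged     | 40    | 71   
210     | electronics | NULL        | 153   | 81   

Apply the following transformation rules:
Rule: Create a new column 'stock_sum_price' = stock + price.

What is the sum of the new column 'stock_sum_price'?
1582

Step 1: For each record, compute stock + price
Example calculations:
  5 + 146 = 151
  69 + 155 = 224
  41 + 17 = 58
  ...
Step 2: Sum all derived values
Step 3: Total = 1582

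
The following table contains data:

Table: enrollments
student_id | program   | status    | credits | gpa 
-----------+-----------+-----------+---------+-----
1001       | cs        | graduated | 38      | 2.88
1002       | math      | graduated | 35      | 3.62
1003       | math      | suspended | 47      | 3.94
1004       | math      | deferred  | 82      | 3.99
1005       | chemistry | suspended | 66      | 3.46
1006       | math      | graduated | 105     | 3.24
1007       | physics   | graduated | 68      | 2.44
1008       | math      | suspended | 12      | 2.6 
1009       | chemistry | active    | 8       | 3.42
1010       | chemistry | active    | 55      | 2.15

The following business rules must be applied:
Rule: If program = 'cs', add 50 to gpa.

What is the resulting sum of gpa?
81.74

Step 1: Count records where program = 'cs': 1
Step 2: Total bonus added: 1 × 50 = 50
Step 3: Original sum of gpa: 31.74
Step 4: Final sum = 31.74 + 50 = 81.74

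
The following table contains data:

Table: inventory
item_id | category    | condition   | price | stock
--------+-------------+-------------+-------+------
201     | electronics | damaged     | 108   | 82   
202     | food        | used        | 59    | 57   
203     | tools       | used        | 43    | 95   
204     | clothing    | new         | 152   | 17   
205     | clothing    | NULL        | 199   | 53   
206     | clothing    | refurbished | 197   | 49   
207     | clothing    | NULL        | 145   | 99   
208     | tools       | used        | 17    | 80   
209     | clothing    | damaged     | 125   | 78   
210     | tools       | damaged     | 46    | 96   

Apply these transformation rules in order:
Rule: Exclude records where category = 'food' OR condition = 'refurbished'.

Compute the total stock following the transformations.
600

Step 1: Find records where category = 'food' OR condition = 'refurbished'
Step 2: 2 records match, summing to 106
Step 3: Original sum: 706
Step 4: Remaining sum = 706 - 106 = 600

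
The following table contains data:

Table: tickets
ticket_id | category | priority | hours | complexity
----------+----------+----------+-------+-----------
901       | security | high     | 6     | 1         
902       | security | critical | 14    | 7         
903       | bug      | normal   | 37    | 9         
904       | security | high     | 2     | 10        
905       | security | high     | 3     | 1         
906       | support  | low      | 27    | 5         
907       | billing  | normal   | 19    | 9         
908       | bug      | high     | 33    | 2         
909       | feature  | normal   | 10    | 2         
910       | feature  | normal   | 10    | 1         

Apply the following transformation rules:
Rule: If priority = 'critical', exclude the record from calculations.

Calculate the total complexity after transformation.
40

Step 1: Identify records where priority = 'critical'
Step 2: The excluded records sum to 7
Step 3: Original total complexity = 47
Step 4: Remaining total = 47 - 7 = 40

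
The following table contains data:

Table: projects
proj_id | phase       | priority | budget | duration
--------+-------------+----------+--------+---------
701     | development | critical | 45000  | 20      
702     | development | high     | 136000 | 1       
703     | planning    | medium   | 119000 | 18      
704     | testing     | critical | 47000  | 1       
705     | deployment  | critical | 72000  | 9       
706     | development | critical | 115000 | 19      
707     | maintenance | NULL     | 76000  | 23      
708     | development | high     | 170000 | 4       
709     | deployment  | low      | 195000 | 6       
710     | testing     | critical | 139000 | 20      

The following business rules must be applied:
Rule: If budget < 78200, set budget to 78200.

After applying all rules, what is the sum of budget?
1186800

Step 1: 4 records have budget < 78200
Step 2: These records originally summed to 240000
Step 3: After setting to minimum: 4 × 78200 = 312800
Step 4: Unaffected records sum: 874000
Step 5: Final sum = 312800 + 874000 = 1186800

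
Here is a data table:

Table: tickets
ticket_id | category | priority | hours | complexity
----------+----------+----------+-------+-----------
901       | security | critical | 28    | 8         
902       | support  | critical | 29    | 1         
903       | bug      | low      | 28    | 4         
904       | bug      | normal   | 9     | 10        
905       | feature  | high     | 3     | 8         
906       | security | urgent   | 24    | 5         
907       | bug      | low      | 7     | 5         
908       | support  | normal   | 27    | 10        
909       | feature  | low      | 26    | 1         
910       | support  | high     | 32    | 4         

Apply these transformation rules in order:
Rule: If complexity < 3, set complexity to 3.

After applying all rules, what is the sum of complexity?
60

Step 1: 2 records have complexity < 3
Step 2: These records originally summed to 2
Step 3: After setting to minimum: 2 × 3 = 6
Step 4: Unaffected records sum: 54
Step 5: Final sum = 6 + 54 = 60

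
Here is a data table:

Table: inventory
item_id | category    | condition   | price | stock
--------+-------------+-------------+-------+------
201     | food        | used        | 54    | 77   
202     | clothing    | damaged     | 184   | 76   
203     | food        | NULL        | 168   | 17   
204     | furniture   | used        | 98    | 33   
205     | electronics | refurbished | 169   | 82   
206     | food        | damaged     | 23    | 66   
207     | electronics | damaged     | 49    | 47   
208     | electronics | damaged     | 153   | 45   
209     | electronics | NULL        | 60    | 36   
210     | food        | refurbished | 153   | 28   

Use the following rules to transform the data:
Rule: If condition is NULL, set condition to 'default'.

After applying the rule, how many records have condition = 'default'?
2

Step 1: Count records where condition IS NULL
Step 2: Found 2 records with NULL condition
Step 3: These records will have condition set to 'default'
Step 4: Records already having condition = 'default': 0
Step 5: Answer: 2 + 0 = 2 records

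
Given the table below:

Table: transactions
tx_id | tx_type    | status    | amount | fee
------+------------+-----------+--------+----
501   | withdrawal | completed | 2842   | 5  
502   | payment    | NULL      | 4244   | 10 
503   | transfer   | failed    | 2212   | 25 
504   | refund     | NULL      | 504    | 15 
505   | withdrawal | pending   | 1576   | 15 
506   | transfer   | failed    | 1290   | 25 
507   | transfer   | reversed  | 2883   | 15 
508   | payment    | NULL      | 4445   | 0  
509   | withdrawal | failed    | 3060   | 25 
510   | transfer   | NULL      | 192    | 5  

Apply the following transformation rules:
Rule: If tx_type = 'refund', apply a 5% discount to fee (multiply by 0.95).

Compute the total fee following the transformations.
139.25

Step 1: Records with tx_type = 'refund' have total fee = 15
Step 2: Apply multiplier: 15 × 0.95 = 14.25
Step 3: Other records total: 125
Step 4: Final sum = 14.25 + 125 = 139.25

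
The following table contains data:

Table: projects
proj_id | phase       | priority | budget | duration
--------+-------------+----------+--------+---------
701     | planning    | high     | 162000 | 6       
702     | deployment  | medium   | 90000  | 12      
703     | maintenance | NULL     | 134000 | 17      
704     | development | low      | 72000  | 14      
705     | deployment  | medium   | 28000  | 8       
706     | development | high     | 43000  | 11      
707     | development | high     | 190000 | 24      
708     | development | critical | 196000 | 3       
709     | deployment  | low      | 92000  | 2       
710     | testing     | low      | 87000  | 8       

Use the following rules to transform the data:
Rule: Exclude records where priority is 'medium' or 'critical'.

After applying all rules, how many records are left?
7

Step 1: Count records to exclude
  - 2 (medium) + 1 (critical) = 3 records
Step 2: Total records: 10
Step 3: Remaining = 10 - 3 = 7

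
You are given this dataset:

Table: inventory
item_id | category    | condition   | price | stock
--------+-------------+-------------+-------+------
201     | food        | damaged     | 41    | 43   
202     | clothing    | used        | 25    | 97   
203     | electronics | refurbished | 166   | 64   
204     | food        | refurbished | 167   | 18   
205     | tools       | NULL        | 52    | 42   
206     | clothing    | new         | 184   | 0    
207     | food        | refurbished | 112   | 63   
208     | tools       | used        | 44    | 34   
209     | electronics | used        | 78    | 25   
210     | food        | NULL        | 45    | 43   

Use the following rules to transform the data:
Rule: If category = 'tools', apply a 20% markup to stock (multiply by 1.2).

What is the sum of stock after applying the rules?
444.2

Step 1: Records with category = 'tools' have total stock = 76
Step 2: Apply multiplier: 76 × 1.2 = 91.2
Step 3: Other records total: 353
Step 4: Final sum = 91.2 + 353 = 444.2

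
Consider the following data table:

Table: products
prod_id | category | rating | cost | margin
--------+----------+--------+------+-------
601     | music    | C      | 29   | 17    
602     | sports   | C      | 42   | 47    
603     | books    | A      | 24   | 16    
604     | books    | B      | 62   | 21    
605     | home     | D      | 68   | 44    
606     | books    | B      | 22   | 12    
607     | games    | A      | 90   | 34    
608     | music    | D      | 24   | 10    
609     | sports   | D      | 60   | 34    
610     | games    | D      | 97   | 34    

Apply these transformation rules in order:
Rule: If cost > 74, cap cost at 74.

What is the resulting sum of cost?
479

Step 1: 2 records have cost > 74
Step 2: These records originally summed to 187
Step 3: After capping: 2 × 74 = 148
Step 4: Unaffected records sum: 331
Step 5: Final sum = 148 + 331 = 479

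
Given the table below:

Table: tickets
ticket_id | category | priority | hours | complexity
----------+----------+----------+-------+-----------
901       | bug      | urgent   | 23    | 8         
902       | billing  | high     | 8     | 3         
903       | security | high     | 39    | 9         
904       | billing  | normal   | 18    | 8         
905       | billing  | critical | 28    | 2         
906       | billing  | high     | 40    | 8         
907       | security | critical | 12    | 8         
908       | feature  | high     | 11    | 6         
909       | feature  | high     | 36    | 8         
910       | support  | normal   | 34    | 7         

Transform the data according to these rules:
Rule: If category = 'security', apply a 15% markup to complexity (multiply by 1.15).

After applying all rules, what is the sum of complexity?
69.55

Step 1: Records with category = 'security' have total complexity = 17
Step 2: Apply multiplier: 17 × 1.15 = 19.55
Step 3: Other records total: 50
Step 4: Final sum = 19.55 + 50 = 69.55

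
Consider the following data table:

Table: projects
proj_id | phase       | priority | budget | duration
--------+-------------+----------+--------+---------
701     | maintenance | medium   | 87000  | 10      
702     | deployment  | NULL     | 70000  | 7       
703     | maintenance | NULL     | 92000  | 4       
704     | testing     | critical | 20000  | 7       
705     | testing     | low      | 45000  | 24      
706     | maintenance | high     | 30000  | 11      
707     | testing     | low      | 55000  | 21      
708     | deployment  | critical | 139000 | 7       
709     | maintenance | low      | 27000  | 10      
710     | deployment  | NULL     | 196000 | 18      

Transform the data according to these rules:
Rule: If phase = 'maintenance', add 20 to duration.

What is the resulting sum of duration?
199

Step 1: Count records where phase = 'maintenance': 4
Step 2: Total bonus added: 4 × 20 = 80
Step 3: Original sum of duration: 119
Step 4: Final sum = 119 + 80 = 199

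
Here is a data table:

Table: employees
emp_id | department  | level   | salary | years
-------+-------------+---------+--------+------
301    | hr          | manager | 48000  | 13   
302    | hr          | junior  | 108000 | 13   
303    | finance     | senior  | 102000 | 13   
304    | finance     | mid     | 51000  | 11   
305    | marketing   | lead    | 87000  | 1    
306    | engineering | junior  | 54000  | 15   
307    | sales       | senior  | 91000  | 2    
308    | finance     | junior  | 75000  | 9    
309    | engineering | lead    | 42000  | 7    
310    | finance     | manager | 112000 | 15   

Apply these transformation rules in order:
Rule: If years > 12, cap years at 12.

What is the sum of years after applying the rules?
90

Step 1: 5 records have years > 12
Step 2: These records originally summed to 69
Step 3: After capping: 5 × 12 = 60
Step 4: Unaffected records sum: 30
Step 5: Final sum = 60 + 30 = 90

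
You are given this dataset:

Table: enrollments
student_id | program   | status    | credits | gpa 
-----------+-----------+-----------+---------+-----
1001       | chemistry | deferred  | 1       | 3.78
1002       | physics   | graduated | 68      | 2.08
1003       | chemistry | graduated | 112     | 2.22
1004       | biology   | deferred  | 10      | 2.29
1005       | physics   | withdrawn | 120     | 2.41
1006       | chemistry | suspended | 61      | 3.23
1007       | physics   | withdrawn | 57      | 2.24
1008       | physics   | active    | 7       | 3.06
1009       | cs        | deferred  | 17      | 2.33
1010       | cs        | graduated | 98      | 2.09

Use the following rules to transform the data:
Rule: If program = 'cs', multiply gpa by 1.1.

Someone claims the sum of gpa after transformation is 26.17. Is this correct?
Yes, the result is correct.

Step 1: Calculate the correct sum after transformation
Step 2: Apply multiplier 1.1 to records where program = 'cs'
Step 3: Correct result = 26.17
Step 4: Claimed result = 26.17
Step 5: 26.17 = 26.17 ✓
Conclusion: The claimed result is correct.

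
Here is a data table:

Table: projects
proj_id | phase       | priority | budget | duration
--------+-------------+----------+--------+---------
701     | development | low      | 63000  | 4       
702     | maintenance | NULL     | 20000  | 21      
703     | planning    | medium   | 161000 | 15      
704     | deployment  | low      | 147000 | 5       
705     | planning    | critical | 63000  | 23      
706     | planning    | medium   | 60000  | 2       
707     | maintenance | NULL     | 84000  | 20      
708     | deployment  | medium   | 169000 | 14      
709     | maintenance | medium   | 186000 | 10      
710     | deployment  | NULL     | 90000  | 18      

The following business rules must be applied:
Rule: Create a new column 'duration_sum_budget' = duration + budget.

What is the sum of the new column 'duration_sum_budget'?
1043132

Step 1: For each record, compute duration + budget
Example calculations:
  4 + 63000 = 63004
  21 + 20000 = 20021
  15 + 161000 = 161015
  ...
Step 2: Sum all derived values
Step 3: Total = 1043132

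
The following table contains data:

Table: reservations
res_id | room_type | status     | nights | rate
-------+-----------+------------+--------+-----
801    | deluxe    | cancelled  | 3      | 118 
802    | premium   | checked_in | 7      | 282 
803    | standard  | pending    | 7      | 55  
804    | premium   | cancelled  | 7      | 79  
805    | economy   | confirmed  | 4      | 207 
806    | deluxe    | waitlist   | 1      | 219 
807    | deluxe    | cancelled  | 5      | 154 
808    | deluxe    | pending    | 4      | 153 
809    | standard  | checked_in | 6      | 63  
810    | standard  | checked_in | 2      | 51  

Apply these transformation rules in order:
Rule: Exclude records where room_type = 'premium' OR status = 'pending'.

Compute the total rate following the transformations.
812

Step 1: Find records where room_type = 'premium' OR status = 'pending'
Step 2: 4 records match, summing to 569
Step 3: Original sum: 1381
Step 4: Remaining sum = 1381 - 569 = 812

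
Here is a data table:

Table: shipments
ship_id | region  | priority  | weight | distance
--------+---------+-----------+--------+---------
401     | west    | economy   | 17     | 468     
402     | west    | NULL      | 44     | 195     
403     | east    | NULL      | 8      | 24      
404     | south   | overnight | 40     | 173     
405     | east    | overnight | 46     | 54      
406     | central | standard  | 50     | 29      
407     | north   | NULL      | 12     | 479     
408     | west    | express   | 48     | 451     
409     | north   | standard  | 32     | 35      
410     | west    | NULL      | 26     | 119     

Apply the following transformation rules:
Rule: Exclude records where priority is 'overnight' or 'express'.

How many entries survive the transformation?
7

Step 1: Count records to exclude
  - 2 (overnight) + 1 (express) = 3 records
Step 2: Total records: 10
Step 3: Remaining = 10 - 3 = 7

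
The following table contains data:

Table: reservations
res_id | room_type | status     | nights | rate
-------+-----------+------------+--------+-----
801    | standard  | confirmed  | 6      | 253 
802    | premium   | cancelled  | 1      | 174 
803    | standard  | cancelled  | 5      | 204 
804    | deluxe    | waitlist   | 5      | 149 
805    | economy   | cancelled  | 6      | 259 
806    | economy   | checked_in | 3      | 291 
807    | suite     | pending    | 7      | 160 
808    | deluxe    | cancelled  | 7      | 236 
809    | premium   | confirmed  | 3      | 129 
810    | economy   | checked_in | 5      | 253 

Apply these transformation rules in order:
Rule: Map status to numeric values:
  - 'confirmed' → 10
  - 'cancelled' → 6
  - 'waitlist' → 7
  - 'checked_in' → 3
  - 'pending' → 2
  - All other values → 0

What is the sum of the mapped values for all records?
59

Step 1: Apply mapping to each record
Step 2: Count by status:
  'confirmed': 2 records × 10 = 20
  'cancelled': 4 records × 6 = 24
  'waitlist': 1 records × 7 = 7
  'checked_in': 2 records × 3 = 6
  'pending': 1 records × 2 = 2
Step 3: Sum all mapped values = 59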